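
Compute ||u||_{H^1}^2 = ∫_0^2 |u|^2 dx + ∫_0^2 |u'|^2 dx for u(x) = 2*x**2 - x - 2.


||u||_{H^1}^2 = 178/5

The H^1 norm (squared) on an interval (0, L) is
  ||u||_{H^1}^2 = ∫_0^L u(x)^2 dx + ∫_0^L u'(x)^2 dx.
Compute u'(x) = 4*x - 1.
Then u(x)^2 = 4*x**4 - 4*x**3 - 7*x**2 + 4*x + 4 and u'(x)^2 = 16*x**2 - 8*x + 1.
Integrate each monomial from 0 to 2 using ∫_0^2 c·x^n dx = c·2^(n+1)/(n+1):
  ∫_0^2 u(x)^2 dx = ∫_0^2 (4*x^4 - 4*x^3 - 7*x^2 + 4*x + 4) dx. Term by term:
    ∫_0^2 4*x^4 dx = 128/5;  ∫_0^2 -4*x^3 dx = -16;  ∫_0^2 -7*x^2 dx = -56/3;
    ∫_0^2 4*x dx = 8;  ∫_0^2 4 dx = 8.
  Sum: 128/5 − 16 − 56/3 + 8 + 8 = 104/15.
  ∫_0^2 u'(x)^2 dx = ∫_0^2 (16*x^2 - 8*x + 1) dx. Term by term:
    ∫_0^2 16*x^2 dx = 128/3;  ∫_0^2 -8*x dx = -16;  ∫_0^2 1 dx = 2.
  Sum: 128/3 − 16 + 2 = 86/3.
Adding: ||u||_{H^1}^2 = 104/15 + 86/3 = 178/5.


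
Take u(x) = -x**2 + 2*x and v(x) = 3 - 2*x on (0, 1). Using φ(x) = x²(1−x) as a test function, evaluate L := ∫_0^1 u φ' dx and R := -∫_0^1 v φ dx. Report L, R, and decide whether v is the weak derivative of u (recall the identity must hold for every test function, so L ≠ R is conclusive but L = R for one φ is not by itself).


LHS = -1/15, RHS = -3/20. No, v is not the weak derivative of u.

u(x) = -x**2 + 2*x, classical derivative u'(x) = 2 - 2*x.
φ(x) = x²(1−x), so φ'(x) = x*(2 - 3*x).
Note φ(0) = φ(1) = 0, so the boundary term u·φ vanishes.
LHS = ∫_0^1 u(x) φ'(x) dx = ∫_0^1 (3*x^4 - 8*x^3 + 4*x^2) dx. Term by term:
  ∫_0^1 3*x^4 dx = 3/5;  ∫_0^1 -8*x^3 dx = -2;  ∫_0^1 4*x^2 dx = 4/3.
Sum: 3/5 − 2 + 4/3 = -1/15.
So LHS = -1/15.
∫_0^1 v(x) φ(x) dx = ∫_0^1 (2*x^4 - 5*x^3 + 3*x^2) dx. Term by term:
  ∫_0^1 2*x^4 dx = 2/5;  ∫_0^1 -5*x^3 dx = -5/4;  ∫_0^1 3*x^2 dx = 1.
Sum: 2/5 − 5/4 + 1 = 3/20.
So RHS = -∫_0^1 v(x) φ(x) dx = -3/20.
LHS − RHS = 1/12 ≠ 0, so the identity fails.
(For a valid weak derivative the identity must hold for EVERY test function, in particular this one. The failure shows v is NOT the weak derivative of u.)
Correct weak derivative would be u'(x) = 2 - 2*x.


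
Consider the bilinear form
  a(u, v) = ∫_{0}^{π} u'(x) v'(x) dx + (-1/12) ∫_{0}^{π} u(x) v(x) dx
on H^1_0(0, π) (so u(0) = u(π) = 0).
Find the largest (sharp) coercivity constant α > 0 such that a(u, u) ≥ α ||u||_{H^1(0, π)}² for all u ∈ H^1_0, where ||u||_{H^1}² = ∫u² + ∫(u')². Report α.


α = 11/24

Coercivity of a(·,·) on H^1_0(0, π) means a(u, u) ≥ α ||u||_{H^1}² for every u ∈ H^1_0.
The interval has length L = π, and Poincaré/coercivity depend only on L. Here a(u, u) = ∫(u')² + (-1/12)·∫u².
Here c = -1/12 < 0 with |c| < (π/L)² = 1, so coercivity still holds. The condition a(u,u) ≥ α||u||_{H^1}² reads (1−α)∫(u')² ≥ (α−c)∫u². Any admissible α is ≤ 1 (rapidly oscillating u have ∫u²/∫(u')² → 0), and α = 1 would force 0 ≥ (1−c)∫u², impossible since c < 1; so 1−α > 0. By the sharp Poincaré inequality on H^1_0 of an interval of length L, ∫(u')² ≥ (π/L)²∫u² with equality for the first sine mode sin(π(x−x₀)/L) (x₀ the left endpoint), so the inequality holds for all u iff (1−α)(π/L)² ≥ α − c, i.e. α ≤ ((π/L)² + c)/((π/L)² + 1) = (1 + c(L/π)²)/(1 + (L/π)²). (Direct route, valid since c ≤ 0: Poincaré gives c∫u² ≥ c(L/π)²∫(u')², so a(u,u) ≥ (1 + c(L/π)²)∫(u')², while ||u||_{H^1}² ≤ (1 + (L/π)²)∫(u')²; dividing yields the same α.) With (π/L)² = 1 and c = -1/12, the largest admissible constant is α = ((π/L)² + c)/((π/L)² + 1).
Simplifying, α = 11/24.


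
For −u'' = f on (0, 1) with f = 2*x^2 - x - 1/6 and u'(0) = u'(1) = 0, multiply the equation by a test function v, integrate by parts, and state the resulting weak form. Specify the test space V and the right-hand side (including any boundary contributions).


V = H^1(0, 1) (no boundary constraint on v; u is determined up to an additive constant); weak form: ∫_0^1 u'v' dx = ∫_0^1 (2*x^2 - x - 1/6) v dx for all v ∈ V.

Multiply both sides by a test function v and integrate from 0 to 1:
  ∫_0^1 −u''(x) v(x) dx = ∫_0^1 f(x) v(x) dx.
Integrate the LHS by parts once:
  ∫_0^1 −u'' v dx = −[u'(x) v(x)]_0^1 + ∫_0^1 u'(x) v'(x) dx.
Thus ∫_0^1 u'(x) v'(x) dx = ∫_0^1 f(x) v(x) dx + [u'(x) v(x)]_0^1.
Choose V so that boundary terms are either known or forced to vanish.
u has homogeneous Neumann: u'(0) = u'(1) = 0. So [u' v]_0^1 = 0·v(1) − 0·v(0) = 0 for any v; take V = H^1(0, 1).
Weak formulation: find u (satisfying any essential BC) such that ∫_0^1 u'(x) v'(x) dx = ∫_0^1 f v dx for all v ∈ V (homogeneous Neumann, so boundary terms vanish).
Substituting f(x) = 2*x^2 - x - 1/6, the right-hand side is ∫_0^1 (2*x^2 - x - 1/6) v dx.
Compatibility check (pure Neumann): taking v ≡ 1 ∈ V gives 0 = ∫_0^1 f dx + (0) − (0), i.e. ∫_0^1 f dx must equal u'(0) − u'(1) = 0. Indeed ∫_0^1 (2*x^2 - x - 1/6) dx = 0, so the data are compatible. The solution is then unique only up to an additive constant (fix it e.g. by requiring ∫_0^1 u dx = 0).


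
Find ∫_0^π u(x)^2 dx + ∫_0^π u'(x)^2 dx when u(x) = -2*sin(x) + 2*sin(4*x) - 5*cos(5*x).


||u||_{H^1(0,π)}^2 = 4160/9 + 363*π

u'(x) = 25*sin(5*x) - 2*cos(x) + 8*cos(4*x).
Expand u² and (u')² and integrate term by term on (0, π), using: for integers n ≥ 1, ∫_0^π sin²(nx) dx = ∫_0^π cos²(nx) dx = π/2; for n ≠ n', ∫_0^π sin(nx)sin(n'x) dx = ∫_0^π cos(nx)cos(n'x) dx = 0; and by product-to-sum, ∫_0^π sin(nx)cos(n'x) dx = ½∫_0^π [sin((n+n')x) + sin((n−n')x)] dx, which is 0 when n+n' is even and 2n/(n²−n'²) when n+n' is odd (it need not vanish on (0, π)).
  u² squared terms: (-5)²·∫cos(5x)² dx = 25·π/2 = 25*π/2;  (-2)²·∫sin(x)² dx = 4·π/2 = 2*π;  (2)²·∫sin(4x)² dx = 4·π/2 = 2*π.
  u² cross terms: 2·(-5)·(-2)·∫cos(5x)·sin(x) dx = 20·(0) = 0;  2·(-5)·(2)·∫cos(5x)·sin(4x) dx = -20·(-8/9) = 160/9;  2·(-2)·(2)·∫sin(x)·sin(4x) dx = -8·(0) = 0.
  So ∫_0^π u² dx = 25*π/2 + 2*π + 2*π + 0 + 160/9 + 0 = 160/9 + 33*π/2.
  (u')² squared terms: (-2)²·∫cos(x)² dx = 4·π/2 = 2*π;  (8)²·∫cos(4x)² dx = 64·π/2 = 32*π;  (25)²·∫sin(5x)² dx = 625·π/2 = 625*π/2.
  (u')² cross terms: 2·(-2)·(8)·∫cos(x)·cos(4x) dx = -32·(0) = 0;  2·(-2)·(25)·∫cos(x)·sin(5x) dx = -100·(0) = 0;  2·(8)·(25)·∫cos(4x)·sin(5x) dx = 400·(10/9) = 4000/9.
  So ∫_0^π (u')² dx = 2*π + 32*π + 625*π/2 + 0 + 0 + 4000/9 = 4000/9 + 693*π/2.
||u||_{H^1}^2 = (160/9 + 33*π/2) + (4000/9 + 693*π/2) = 4160/9 + 363*π.


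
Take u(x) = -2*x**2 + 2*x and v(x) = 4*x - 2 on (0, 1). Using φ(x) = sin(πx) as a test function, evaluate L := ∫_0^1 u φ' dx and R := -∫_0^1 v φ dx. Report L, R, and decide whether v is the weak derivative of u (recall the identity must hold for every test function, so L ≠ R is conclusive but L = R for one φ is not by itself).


LHS = 0, RHS = 0. No, v is not the weak derivative of u.

u(x) = -2*x**2 + 2*x, classical derivative u'(x) = 2 - 4*x.
φ(x) = sin(πx), so φ'(x) = π*cos(π*x).
Note φ(0) = φ(1) = 0, so the boundary term u·φ vanishes.
LHS = ∫_0^1 u(x) φ'(x) dx = ∫_0^1 (-2*π*x^2*cos(π*x) + 2*π*x*cos(π*x)) dx. Term by term:
  ∫_0^1 -2*π*x^2*cos(π*x) dx = 4/π;  ∫_0^1 2*π*x*cos(π*x) dx = -4/π.
Sum: 4/π − 4/π = 0.
So LHS = 0.
∫_0^1 v(x) φ(x) dx = ∫_0^1 (4*x*sin(π*x) - 2*sin(π*x)) dx. Term by term:
  ∫_0^1 -2*sin(π*x) dx = -4/π;  ∫_0^1 4*x*sin(π*x) dx = 4/π.
Sum: -4/π + 4/π = 0.
So RHS = -∫_0^1 v(x) φ(x) dx = 0.
LHS = RHS, so the identity holds for this particular φ. But this is necessary, not sufficient: a weak derivative must satisfy the identity for EVERY test function in C_c^∞(0, 1).
Here u is smooth, so its weak derivative equals its classical derivative u'(x) = 2 - 4*x. Since v(x) = 4*x - 2 ≠ u'(x), v is NOT the weak derivative of u — the agreement for this single φ is a coincidence (the difference v − u' happens to be L²-orthogonal to this φ).


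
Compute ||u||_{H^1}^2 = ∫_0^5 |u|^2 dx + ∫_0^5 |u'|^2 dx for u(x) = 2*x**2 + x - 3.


||u||_{H^1}^2 = 10225/3

The H^1 norm (squared) on an interval (0, L) is
  ||u||_{H^1}^2 = ∫_0^L u(x)^2 dx + ∫_0^L u'(x)^2 dx.
Compute u'(x) = 4*x + 1.
Then u(x)^2 = 4*x**4 + 4*x**3 - 11*x**2 - 6*x + 9 and u'(x)^2 = 16*x**2 + 8*x + 1.
Integrate each monomial from 0 to 5 using ∫_0^5 c·x^n dx = c·5^(n+1)/(n+1):
  ∫_0^5 u(x)^2 dx = ∫_0^5 (4*x^4 + 4*x^3 - 11*x^2 - 6*x + 9) dx. Term by term:
    ∫_0^5 4*x^4 dx = 2500;  ∫_0^5 4*x^3 dx = 625;  ∫_0^5 -11*x^2 dx = -1375/3;
    ∫_0^5 -6*x dx = -75;  ∫_0^5 9 dx = 45.
  Sum: 2500 + 625 − 1375/3 − 75 + 45 = 7910/3.
  ∫_0^5 u'(x)^2 dx = ∫_0^5 (16*x^2 + 8*x + 1) dx. Term by term:
    ∫_0^5 16*x^2 dx = 2000/3;  ∫_0^5 8*x dx = 100;  ∫_0^5 1 dx = 5.
  Sum: 2000/3 + 100 + 5 = 2315/3.
Adding: ||u||_{H^1}^2 = 7910/3 + 2315/3 = 10225/3.


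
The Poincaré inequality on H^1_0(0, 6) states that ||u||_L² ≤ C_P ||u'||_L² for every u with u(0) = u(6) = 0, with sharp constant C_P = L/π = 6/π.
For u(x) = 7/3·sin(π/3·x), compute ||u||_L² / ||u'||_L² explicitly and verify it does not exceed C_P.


||u||_L² / ||u'||_L² = 3/π < C_P = 6/π.

u(x) = 7/3·sin(π/3·x), so u'(x) = 7*π*cos(π*x/3)/9.
Writing u(x) = A·sin(kπx/L) with A = 7/3 and k = 2, use ∫_0^L sin²(kπx/L) dx = L/2 and ∫_0^L cos²(kπx/L) dx = L/2.
u² = 49/9·sin²(π/3·x) and (u')² = 49*π^2/81·cos²(π/3·x), and each of sin², cos² integrates to L/2 = 3 over (0, 6).
∫_0^6 u² dx = 49/3, so ||u||_L² = 7*sqrt(3)/3.
∫_0^6 (u')² dx = 49*π^2/27, so ||u'||_L² = 7*sqrt(3)*π/9.
Ratio ||u||_L² / ||u'||_L² = 3/π.
Sharp Poincaré constant on H^1_0(0, 6) is C_P = L/π = 6/π, achieved by sin(π/6·x).
This is the k = 2 harmonic; the ratio L/(kπ) is strictly less than C_P = L/π, consistent with the sharp inequality ||u||_L² ≤ C_P ||u'||_L².


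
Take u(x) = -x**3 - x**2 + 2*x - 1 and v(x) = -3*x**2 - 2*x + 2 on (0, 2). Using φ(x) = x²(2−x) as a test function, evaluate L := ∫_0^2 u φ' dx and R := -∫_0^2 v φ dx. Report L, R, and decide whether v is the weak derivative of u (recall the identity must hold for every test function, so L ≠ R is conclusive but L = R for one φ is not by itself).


LHS = 104/15, RHS = 104/15. Yes, v = u' weakly.

u(x) = -x**3 - x**2 + 2*x - 1, classical derivative u'(x) = -3*x**2 - 2*x + 2.
φ(x) = x²(2−x), so φ'(x) = x*(4 - 3*x).
Note φ(0) = φ(2) = 0, so the boundary term u·φ vanishes.
LHS = ∫_0^2 u(x) φ'(x) dx = ∫_0^2 (3*x^5 - x^4 - 10*x^3 + 11*x^2 - 4*x) dx. Term by term:
  ∫_0^2 3*x^5 dx = 32;  ∫_0^2 -x^4 dx = -32/5;  ∫_0^2 -10*x^3 dx = -40;
  ∫_0^2 11*x^2 dx = 88/3;  ∫_0^2 -4*x dx = -8.
Sum: 32 − 32/5 − 40 + 88/3 − 8 = 104/15.
So LHS = 104/15.
∫_0^2 v(x) φ(x) dx = ∫_0^2 (3*x^5 - 4*x^4 - 6*x^3 + 4*x^2) dx. Term by term:
  ∫_0^2 3*x^5 dx = 32;  ∫_0^2 -4*x^4 dx = -128/5;  ∫_0^2 -6*x^3 dx = -24;
  ∫_0^2 4*x^2 dx = 32/3.
Sum: 32 − 128/5 − 24 + 32/3 = -104/15.
So RHS = -∫_0^2 v(x) φ(x) dx = 104/15.
LHS = RHS, so the identity holds for this test φ.
Moreover u is smooth here and v(x) = u'(x) = -3*x**2 - 2*x + 2 pointwise, so the identity holds for every test function. Hence v is the weak derivative of u.


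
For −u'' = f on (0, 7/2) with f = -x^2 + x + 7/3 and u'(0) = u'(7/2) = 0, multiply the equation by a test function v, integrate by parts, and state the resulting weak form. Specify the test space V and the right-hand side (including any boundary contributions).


V = H^1(0, 7/2) (no boundary constraint on v; u is determined up to an additive constant); weak form: ∫_0^7/2 u'v' dx = ∫_0^7/2 (-x^2 + x + 7/3) v dx for all v ∈ V.

Multiply both sides by a test function v and integrate from 0 to 7/2:
  ∫_0^7/2 −u''(x) v(x) dx = ∫_0^7/2 f(x) v(x) dx.
Integrate the LHS by parts once:
  ∫_0^7/2 −u'' v dx = −[u'(x) v(x)]_0^7/2 + ∫_0^7/2 u'(x) v'(x) dx.
Thus ∫_0^7/2 u'(x) v'(x) dx = ∫_0^7/2 f(x) v(x) dx + [u'(x) v(x)]_0^7/2.
Choose V so that boundary terms are either known or forced to vanish.
u has homogeneous Neumann: u'(0) = u'(7/2) = 0. So [u' v]_0^7/2 = 0·v(7/2) − 0·v(0) = 0 for any v; take V = H^1(0, 7/2).
Weak formulation: find u (satisfying any essential BC) such that ∫_0^7/2 u'(x) v'(x) dx = ∫_0^7/2 f v dx for all v ∈ V (homogeneous Neumann, so boundary terms vanish).
Substituting f(x) = -x^2 + x + 7/3, the right-hand side is ∫_0^7/2 (-x^2 + x + 7/3) v dx.
Compatibility check (pure Neumann): taking v ≡ 1 ∈ V gives 0 = ∫_0^7/2 f dx + (0) − (0), i.e. ∫_0^7/2 f dx must equal u'(0) − u'(7/2) = 0. Indeed ∫_0^7/2 (-x^2 + x + 7/3) dx = 0, so the data are compatible. The solution is then unique only up to an additive constant (fix it e.g. by requiring ∫_0^7/2 u dx = 0).


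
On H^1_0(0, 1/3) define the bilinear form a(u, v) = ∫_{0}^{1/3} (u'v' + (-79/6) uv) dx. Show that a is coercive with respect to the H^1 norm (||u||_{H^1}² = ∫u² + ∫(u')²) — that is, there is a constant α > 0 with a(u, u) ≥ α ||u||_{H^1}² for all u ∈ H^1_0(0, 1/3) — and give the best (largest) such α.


α = (-79 + 54*π^2)/(6*(1 + 9*π^2))

Coercivity of a(·,·) on H^1_0(0, 1/3) means a(u, u) ≥ α ||u||_{H^1}² for every u ∈ H^1_0.
The interval has length L = 1/3, and Poincaré/coercivity depend only on L. Here a(u, u) = ∫(u')² + (-79/6)·∫u².
Here c = -79/6 < 0 with |c| < (π/L)² = 9*π^2, so coercivity still holds. The condition a(u,u) ≥ α||u||_{H^1}² reads (1−α)∫(u')² ≥ (α−c)∫u². Any admissible α is ≤ 1 (rapidly oscillating u have ∫u²/∫(u')² → 0), and α = 1 would force 0 ≥ (1−c)∫u², impossible since c < 1; so 1−α > 0. By the sharp Poincaré inequality on H^1_0 of an interval of length L, ∫(u')² ≥ (π/L)²∫u² with equality for the first sine mode sin(π(x−x₀)/L) (x₀ the left endpoint), so the inequality holds for all u iff (1−α)(π/L)² ≥ α − c, i.e. α ≤ ((π/L)² + c)/((π/L)² + 1) = (1 + c(L/π)²)/(1 + (L/π)²). (Direct route, valid since c ≤ 0: Poincaré gives c∫u² ≥ c(L/π)²∫(u')², so a(u,u) ≥ (1 + c(L/π)²)∫(u')², while ||u||_{H^1}² ≤ (1 + (L/π)²)∫(u')²; dividing yields the same α.) With (π/L)² = 9*π^2 and c = -79/6, the largest admissible constant is α = ((π/L)² + c)/((π/L)² + 1).
Simplifying, α = (-79 + 54*π^2)/(6*(1 + 9*π^2)).


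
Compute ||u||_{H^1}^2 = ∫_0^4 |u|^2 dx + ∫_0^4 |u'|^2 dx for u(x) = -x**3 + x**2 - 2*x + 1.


||u||_{H^1}^2 = 107932/35

The H^1 norm (squared) on an interval (0, L) is
  ||u||_{H^1}^2 = ∫_0^L u(x)^2 dx + ∫_0^L u'(x)^2 dx.
Compute u'(x) = -3*x**2 + 2*x - 2.
Then u(x)^2 = x**6 - 2*x**5 + 5*x**4 - 6*x**3 + 6*x**2 - 4*x + 1 and u'(x)^2 = 9*x**4 - 12*x**3 + 16*x**2 - 8*x + 4.
Integrate each monomial from 0 to 4 using ∫_0^4 c·x^n dx = c·4^(n+1)/(n+1):
  ∫_0^4 u(x)^2 dx = ∫_0^4 (x^6 - 2*x^5 + 5*x^4 - 6*x^3 + 6*x^2 - 4*x + 1) dx. Term by term:
    ∫_0^4 x^6 dx = 16384/7;  ∫_0^4 -2*x^5 dx = -4096/3;  ∫_0^4 5*x^4 dx = 1024;
    ∫_0^4 -6*x^3 dx = -384;  ∫_0^4 6*x^2 dx = 128;  ∫_0^4 -4*x dx = -32;
    ∫_0^4 1 dx = 4.
  Sum: 16384/7 − 4096/3 + 1024 − 384 + 128 − 32 + 4 = 36020/21.
  ∫_0^4 u'(x)^2 dx = ∫_0^4 (9*x^4 - 12*x^3 + 16*x^2 - 8*x + 4) dx. Term by term:
    ∫_0^4 9*x^4 dx = 9216/5;  ∫_0^4 -12*x^3 dx = -768;  ∫_0^4 16*x^2 dx = 1024/3;
    ∫_0^4 -8*x dx = -64;  ∫_0^4 4 dx = 16.
  Sum: 9216/5 − 768 + 1024/3 − 64 + 16 = 20528/15.
Adding: ||u||_{H^1}^2 = 36020/21 + 20528/15 = 107932/35.


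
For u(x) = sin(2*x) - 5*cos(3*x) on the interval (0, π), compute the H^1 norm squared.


||u||_{H^1(0,π)}^2 = 80 + 255*π/2

u'(x) = 15*sin(3*x) + 2*cos(2*x).
Expand u² and (u')² and integrate term by term on (0, π), using: for integers n ≥ 1, ∫_0^π sin²(nx) dx = ∫_0^π cos²(nx) dx = π/2; for n ≠ n', ∫_0^π sin(nx)sin(n'x) dx = ∫_0^π cos(nx)cos(n'x) dx = 0; and by product-to-sum, ∫_0^π sin(nx)cos(n'x) dx = ½∫_0^π [sin((n+n')x) + sin((n−n')x)] dx, which is 0 when n+n' is even and 2n/(n²−n'²) when n+n' is odd (it need not vanish on (0, π)).
  u² squared terms: (-5)²·∫cos(3x)² dx = 25·π/2 = 25*π/2;  (1)²·∫sin(2x)² dx = 1·π/2 = π/2.
  u² cross terms: 2·(-5)·(1)·∫cos(3x)·sin(2x) dx = -10·(-4/5) = 8.
  So ∫_0^π u² dx = 25*π/2 + π/2 + 8 = 8 + 13*π.
  (u')² squared terms: (2)²·∫cos(2x)² dx = 4·π/2 = 2*π;  (15)²·∫sin(3x)² dx = 225·π/2 = 225*π/2.
  (u')² cross terms: 2·(2)·(15)·∫cos(2x)·sin(3x) dx = 60·(6/5) = 72.
  So ∫_0^π (u')² dx = 2*π + 225*π/2 + 72 = 72 + 229*π/2.
||u||_{H^1}^2 = (8 + 13*π) + (72 + 229*π/2) = 80 + 255*π/2.


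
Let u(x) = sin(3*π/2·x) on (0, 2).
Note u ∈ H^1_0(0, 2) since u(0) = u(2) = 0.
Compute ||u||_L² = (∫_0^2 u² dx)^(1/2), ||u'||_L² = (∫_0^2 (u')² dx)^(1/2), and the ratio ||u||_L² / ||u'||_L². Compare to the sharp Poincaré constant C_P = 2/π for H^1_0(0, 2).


||u||_L² / ||u'||_L² = 2/(3*π) < C_P = 2/π.

u(x) = sin(3*π/2·x), so u'(x) = 3*π*cos(3*π*x/2)/2.
Writing u(x) = A·sin(kπx/L) with A = 1 and k = 3, use ∫_0^L sin²(kπx/L) dx = L/2 and ∫_0^L cos²(kπx/L) dx = L/2.
u² = 1·sin²(3*π/2·x) and (u')² = 9*π^2/4·cos²(3*π/2·x), and each of sin², cos² integrates to L/2 = 1 over (0, 2).
∫_0^2 u² dx = 1, so ||u||_L² = 1.
∫_0^2 (u')² dx = 9*π^2/4, so ||u'||_L² = 3*π/2.
Ratio ||u||_L² / ||u'||_L² = 2/(3*π).
Sharp Poincaré constant on H^1_0(0, 2) is C_P = L/π = 2/π, achieved by sin(π/2·x).
This is the k = 3 harmonic; the ratio L/(kπ) is strictly less than C_P = L/π, consistent with the sharp inequality ||u||_L² ≤ C_P ||u'||_L².


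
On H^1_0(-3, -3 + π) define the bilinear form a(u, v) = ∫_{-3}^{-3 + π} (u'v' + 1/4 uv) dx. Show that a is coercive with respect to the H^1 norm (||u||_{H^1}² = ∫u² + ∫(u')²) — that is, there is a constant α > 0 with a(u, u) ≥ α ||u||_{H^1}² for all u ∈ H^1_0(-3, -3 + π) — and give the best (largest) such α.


α = 5/8

Coercivity of a(·,·) on H^1_0(-3, -3 + π) means a(u, u) ≥ α ||u||_{H^1}² for every u ∈ H^1_0.
The interval has length L = π, and Poincaré/coercivity depend only on L. Here a(u, u) = ∫(u')² + (1/4)·∫u².
Here 0 < c = 1/4 < 1. The condition a(u,u) ≥ α||u||_{H^1}² reads (1−α)∫(u')² ≥ (α−c)∫u². Any admissible α is ≤ 1 (rapidly oscillating u have ∫u²/∫(u')² → 0), and α = 1 would force 0 ≥ (1−c)∫u², impossible since c < 1; so 1−α > 0. By the sharp Poincaré inequality on H^1_0 of an interval of length L, ∫(u')² ≥ (π/L)²∫u² with equality for the first sine mode sin(π(x−x₀)/L) (x₀ the left endpoint), so the inequality holds for all u iff (1−α)(π/L)² ≥ α − c, i.e. α ≤ ((π/L)² + c)/((π/L)² + 1) = (1 + c(L/π)²)/(1 + (L/π)²). With (π/L)² = 1 and c = 1/4, the largest admissible constant is α = ((π/L)² + c)/((π/L)² + 1).
Simplifying, α = 5/8.


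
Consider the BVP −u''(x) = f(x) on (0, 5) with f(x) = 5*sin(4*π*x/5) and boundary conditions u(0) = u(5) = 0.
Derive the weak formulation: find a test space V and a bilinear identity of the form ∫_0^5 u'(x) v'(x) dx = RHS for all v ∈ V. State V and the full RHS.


V = H^1_0(0, 5) (so v(0) = v(5) = 0); weak form: ∫_0^5 u'v' dx = ∫_0^5 (5*sin(4*π*x/5)) v dx for all v ∈ V.

Multiply both sides by a test function v and integrate from 0 to 5:
  ∫_0^5 −u''(x) v(x) dx = ∫_0^5 f(x) v(x) dx.
Integrate the LHS by parts once:
  ∫_0^5 −u'' v dx = −[u'(x) v(x)]_0^5 + ∫_0^5 u'(x) v'(x) dx.
Thus ∫_0^5 u'(x) v'(x) dx = ∫_0^5 f(x) v(x) dx + [u'(x) v(x)]_0^5.
Choose V so that boundary terms are either known or forced to vanish.
u is Dirichlet: u(0) = u(5) = 0. Let V = H^1_0(0, 5); then v(0) = v(5) = 0, and [u' v]_0^5 = 0.
Weak formulation: find u (satisfying any essential BC) such that ∫_0^5 u'(x) v'(x) dx = ∫_0^5 f v dx for all v ∈ V.
Substituting f(x) = 5*sin(4*π*x/5), the right-hand side is ∫_0^5 (5*sin(4*π*x/5)) v dx.


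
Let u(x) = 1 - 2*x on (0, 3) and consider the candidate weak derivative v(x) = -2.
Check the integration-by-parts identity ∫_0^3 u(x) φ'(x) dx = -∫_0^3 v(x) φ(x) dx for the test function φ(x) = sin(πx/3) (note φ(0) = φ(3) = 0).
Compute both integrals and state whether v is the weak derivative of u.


LHS = 12/π, RHS = 12/π. Yes, v = u' weakly.

u(x) = 1 - 2*x, classical derivative u'(x) = -2.
φ(x) = sin(πx/3), so φ'(x) = π*cos(π*x/3)/3.
Note φ(0) = φ(3) = 0, so the boundary term u·φ vanishes.
LHS = ∫_0^3 u(x) φ'(x) dx = ∫_0^3 (-2*π*x*cos(π*x/3)/3 + π*cos(π*x/3)/3) dx. Term by term:
  ∫_0^3 π*cos(π*x/3)/3 dx = 0;  ∫_0^3 -2*π*x*cos(π*x/3)/3 dx = 12/π.
Sum: 0 + 12/π = 12/π.
So LHS = 12/π.
∫_0^3 v(x) φ(x) dx = ∫_0^3 (-2*sin(π*x/3)) dx. Term by term:
  ∫_0^3 -2*sin(π*x/3) dx = -12/π.
So RHS = -∫_0^3 v(x) φ(x) dx = 12/π.
LHS = RHS, so the identity holds for this test φ.
Moreover u is smooth here and v(x) = u'(x) = -2 pointwise, so the identity holds for every test function. Hence v is the weak derivative of u.


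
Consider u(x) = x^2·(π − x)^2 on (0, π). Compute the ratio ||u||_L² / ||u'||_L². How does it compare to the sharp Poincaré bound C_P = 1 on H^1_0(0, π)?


||u||_L² / ||u'||_L² = sqrt(3)*π/6 < C_P = 1.

u(x) = x^2·(π − x)^2, so u'(x) = 2*x*(x - π)*(2*x - π).
u(x) = x^2·(π − x)^2 vanishes at x = 0 and x = π, so u ∈ H^1_0(0, π). Differentiate via the product rule and integrate the resulting polynomials term by term.
  ∫_0^π u² dx = ∫_0^π (x^8 - 4*π*x^7 + 6*π^2*x^6 - 4*π^3*x^5 + π^4*x^4) dx. Term by term:
    ∫_0^π x^8 dx = π^9/9;  ∫_0^π -4*π*x^7 dx = -π^9/2;  ∫_0^π 6*π^2*x^6 dx = 6*π^9/7;
    ∫_0^π -4*π^3*x^5 dx = -2*π^9/3;  ∫_0^π π^4*x^4 dx = π^9/5.
  Sum: π^9/9 − π^9/2 + 6*π^9/7 − 2*π^9/3 + π^9/5 = π^9/630.
  ∫_0^π (u')² dx = ∫_0^π (16*x^6 - 48*π*x^5 + 52*π^2*x^4 - 24*π^3*x^3 + 4*π^4*x^2) dx. Term by term:
    ∫_0^π 16*x^6 dx = 16*π^7/7;  ∫_0^π -48*π*x^5 dx = -8*π^7;  ∫_0^π 52*π^2*x^4 dx = 52*π^7/5;
    ∫_0^π -24*π^3*x^3 dx = -6*π^7;  ∫_0^π 4*π^4*x^2 dx = 4*π^7/3.
  Sum: 16*π^7/7 − 8*π^7 + 52*π^7/5 − 6*π^7 + 4*π^7/3 = 2*π^7/105.
∫_0^π u² dx = π^9/630, so ||u||_L² = sqrt(70)*π^(9/2)/210.
∫_0^π (u')² dx = 2*π^7/105, so ||u'||_L² = sqrt(210)*π^(7/2)/105.
Ratio ||u||_L² / ||u'||_L² = sqrt(3)*π/6.
Sharp Poincaré constant on H^1_0(0, π) is C_P = L/π = 1, achieved by sin(x).
A polynomial bump cannot attain the sharp Poincaré constant (only the first sine eigenfunction does), so the ratio is strictly less than C_P, consistent with ||u||_L² ≤ C_P ||u'||_L².


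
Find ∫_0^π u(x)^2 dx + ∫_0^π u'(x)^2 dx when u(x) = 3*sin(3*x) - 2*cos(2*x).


||u||_{H^1(0,π)}^2 = -72 + 55*π

u'(x) = 4*sin(2*x) + 9*cos(3*x).
Expand u² and (u')² and integrate term by term on (0, π), using: for integers n ≥ 1, ∫_0^π sin²(nx) dx = ∫_0^π cos²(nx) dx = π/2; for n ≠ n', ∫_0^π sin(nx)sin(n'x) dx = ∫_0^π cos(nx)cos(n'x) dx = 0; and by product-to-sum, ∫_0^π sin(nx)cos(n'x) dx = ½∫_0^π [sin((n+n')x) + sin((n−n')x)] dx, which is 0 when n+n' is even and 2n/(n²−n'²) when n+n' is odd (it need not vanish on (0, π)).
  u² squared terms: (-2)²·∫cos(2x)² dx = 4·π/2 = 2*π;  (3)²·∫sin(3x)² dx = 9·π/2 = 9*π/2.
  u² cross terms: 2·(-2)·(3)·∫cos(2x)·sin(3x) dx = -12·(6/5) = -72/5.
  So ∫_0^π u² dx = 2*π + 9*π/2 − 72/5 = -72/5 + 13*π/2.
  (u')² squared terms: (4)²·∫sin(2x)² dx = 16·π/2 = 8*π;  (9)²·∫cos(3x)² dx = 81·π/2 = 81*π/2.
  (u')² cross terms: 2·(4)·(9)·∫sin(2x)·cos(3x) dx = 72·(-4/5) = -288/5.
  So ∫_0^π (u')² dx = 8*π + 81*π/2 − 288/5 = -288/5 + 97*π/2.
||u||_{H^1}^2 = (-72/5 + 13*π/2) + (-288/5 + 97*π/2) = -72 + 55*π.


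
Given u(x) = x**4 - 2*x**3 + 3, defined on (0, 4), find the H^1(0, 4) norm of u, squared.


||u||_{H^1}^2 = 5755724/315

The H^1 norm (squared) on an interval (0, L) is
  ||u||_{H^1}^2 = ∫_0^L u(x)^2 dx + ∫_0^L u'(x)^2 dx.
Compute u'(x) = 4*x**3 - 6*x**2.
Then u(x)^2 = x**8 - 4*x**7 + 4*x**6 + 6*x**4 - 12*x**3 + 9 and u'(x)^2 = 16*x**6 - 48*x**5 + 36*x**4.
Integrate each monomial from 0 to 4 using ∫_0^4 c·x^n dx = c·4^(n+1)/(n+1):
  ∫_0^4 u(x)^2 dx = ∫_0^4 (x^8 - 4*x^7 + 4*x^6 + 6*x^4 - 12*x^3 + 9) dx. Term by term:
    ∫_0^4 x^8 dx = 262144/9;  ∫_0^4 -4*x^7 dx = -32768;  ∫_0^4 4*x^6 dx = 65536/7;
    ∫_0^4 6*x^4 dx = 6144/5;  ∫_0^4 -12*x^3 dx = -768;  ∫_0^4 9 dx = 36.
  Sum: 262144/9 − 32768 + 65536/7 + 6144/5 − 768 + 36 = 1958732/315.
  ∫_0^4 u'(x)^2 dx = ∫_0^4 (16*x^6 - 48*x^5 + 36*x^4) dx. Term by term:
    ∫_0^4 16*x^6 dx = 262144/7;  ∫_0^4 -48*x^5 dx = -32768;  ∫_0^4 36*x^4 dx = 36864/5.
  Sum: 262144/7 − 32768 + 36864/5 = 421888/35.
Adding: ||u||_{H^1}^2 = 1958732/315 + 421888/35 = 5755724/315.


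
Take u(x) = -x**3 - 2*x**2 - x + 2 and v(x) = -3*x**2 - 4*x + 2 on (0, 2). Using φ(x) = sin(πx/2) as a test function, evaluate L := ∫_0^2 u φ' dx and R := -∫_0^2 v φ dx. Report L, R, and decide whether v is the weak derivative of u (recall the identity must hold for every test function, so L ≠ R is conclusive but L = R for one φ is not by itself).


LHS = -96/π^3 + 44/π, RHS = -96/π^3 + 32/π. No, v is not the weak derivative of u.

u(x) = -x**3 - 2*x**2 - x + 2, classical derivative u'(x) = -3*x**2 - 4*x - 1.
φ(x) = sin(πx/2), so φ'(x) = π*cos(π*x/2)/2.
Note φ(0) = φ(2) = 0, so the boundary term u·φ vanishes.
LHS = ∫_0^2 u(x) φ'(x) dx = ∫_0^2 (-π*x^3*cos(π*x/2)/2 - π*x^2*cos(π*x/2) - π*x*cos(π*x/2)/2 + π*cos(π*x/2)) dx. Term by term:
  ∫_0^2 π*cos(π*x/2) dx = 0;  ∫_0^2 -π*x^2*cos(π*x/2) dx = 16/π;  ∫_0^2 -π*x*cos(π*x/2)/2 dx = 4/π;
  ∫_0^2 -π*x^3*cos(π*x/2)/2 dx = -96/π^3 + 24/π.
Sum: 0 + 16/π + 4/π + -96/π^3 + 24/π = -96/π^3 + 44/π.
So LHS = -96/π^3 + 44/π.
∫_0^2 v(x) φ(x) dx = ∫_0^2 (-3*x^2*sin(π*x/2) - 4*x*sin(π*x/2) + 2*sin(π*x/2)) dx. Term by term:
  ∫_0^2 2*sin(π*x/2) dx = 8/π;  ∫_0^2 -4*x*sin(π*x/2) dx = -16/π;  ∫_0^2 -3*x^2*sin(π*x/2) dx = -24/π + 96/π^3.
Sum: 8/π − 16/π + -24/π + 96/π^3 = -32/π + 96/π^3.
So RHS = -∫_0^2 v(x) φ(x) dx = -96/π^3 + 32/π.
LHS − RHS = 12/π ≠ 0, so the identity fails.
(For a valid weak derivative the identity must hold for EVERY test function, in particular this one. The failure shows v is NOT the weak derivative of u.)
Correct weak derivative would be u'(x) = -3*x**2 - 4*x - 1.


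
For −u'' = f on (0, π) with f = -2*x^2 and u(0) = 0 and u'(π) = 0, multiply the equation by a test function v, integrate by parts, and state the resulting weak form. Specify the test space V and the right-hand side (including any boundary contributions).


V = {v ∈ H^1(0, π) : v(0) = 0} (test functions vanish at x = 0 where u is specified); weak form: ∫_0^π u'v' dx = ∫_0^π (-2*x^2) v dx for all v ∈ V.

Multiply both sides by a test function v and integrate from 0 to π:
  ∫_0^π −u''(x) v(x) dx = ∫_0^π f(x) v(x) dx.
Integrate the LHS by parts once:
  ∫_0^π −u'' v dx = −[u'(x) v(x)]_0^π + ∫_0^π u'(x) v'(x) dx.
Thus ∫_0^π u'(x) v'(x) dx = ∫_0^π f(x) v(x) dx + [u'(x) v(x)]_0^π.
Choose V so that boundary terms are either known or forced to vanish.
Mixed BC: u(0) = 0 (Dirichlet) and u'(π) = 0 (Neumann). Define V = {v ∈ H^1(0, π) : v(0) = 0}. Then [u' v]_0^π = u'(π)·v(π) − u'(0)·0 = 0.
Weak formulation: find u (satisfying any essential BC) such that ∫_0^π u'(x) v'(x) dx = ∫_0^π f v dx for all v ∈ V (Dirichlet at 0 absorbed into V; the Neumann datum at x = π is zero, so no boundary term remains).
Substituting f(x) = -2*x^2, the right-hand side is ∫_0^π (-2*x^2) v dx.


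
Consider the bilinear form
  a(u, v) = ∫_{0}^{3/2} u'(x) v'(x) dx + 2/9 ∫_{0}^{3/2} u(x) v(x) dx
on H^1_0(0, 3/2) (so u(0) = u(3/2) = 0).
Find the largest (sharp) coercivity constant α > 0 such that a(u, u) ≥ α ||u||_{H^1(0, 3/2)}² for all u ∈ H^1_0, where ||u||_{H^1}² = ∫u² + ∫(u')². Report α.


α = 2*(1 + 2*π^2)/(9 + 4*π^2)

Coercivity of a(·,·) on H^1_0(0, 3/2) means a(u, u) ≥ α ||u||_{H^1}² for every u ∈ H^1_0.
The interval has length L = 3/2, and Poincaré/coercivity depend only on L. Here a(u, u) = ∫(u')² + (2/9)·∫u².
Here 0 < c = 2/9 < 1. The condition a(u,u) ≥ α||u||_{H^1}² reads (1−α)∫(u')² ≥ (α−c)∫u². Any admissible α is ≤ 1 (rapidly oscillating u have ∫u²/∫(u')² → 0), and α = 1 would force 0 ≥ (1−c)∫u², impossible since c < 1; so 1−α > 0. By the sharp Poincaré inequality on H^1_0 of an interval of length L, ∫(u')² ≥ (π/L)²∫u² with equality for the first sine mode sin(π(x−x₀)/L) (x₀ the left endpoint), so the inequality holds for all u iff (1−α)(π/L)² ≥ α − c, i.e. α ≤ ((π/L)² + c)/((π/L)² + 1) = (1 + c(L/π)²)/(1 + (L/π)²). With (π/L)² = 4*π^2/9 and c = 2/9, the largest admissible constant is α = ((π/L)² + c)/((π/L)² + 1).
Simplifying, α = 2*(1 + 2*π^2)/(9 + 4*π^2).


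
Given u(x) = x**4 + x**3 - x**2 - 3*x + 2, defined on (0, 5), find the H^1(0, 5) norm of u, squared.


||u||_{H^1}^2 = 129622505/252

The H^1 norm (squared) on an interval (0, L) is
  ||u||_{H^1}^2 = ∫_0^L u(x)^2 dx + ∫_0^L u'(x)^2 dx.
Compute u'(x) = 4*x**3 + 3*x**2 - 2*x - 3.
Then u(x)^2 = x**8 + 2*x**7 - x**6 - 8*x**5 - x**4 + 10*x**3 + 5*x**2 - 12*x + 4 and u'(x)^2 = 16*x**6 + 24*x**5 - 7*x**4 - 36*x**3 - 14*x**2 + 12*x + 9.
Integrate each monomial from 0 to 5 using ∫_0^5 c·x^n dx = c·5^(n+1)/(n+1):
  ∫_0^5 u(x)^2 dx = ∫_0^5 (x^8 + 2*x^7 - x^6 - 8*x^5 - x^4 + 10*x^3 + 5*x^2 - 12*x + 4) dx. Term by term:
    ∫_0^5 x^8 dx = 1953125/9;  ∫_0^5 2*x^7 dx = 390625/4;  ∫_0^5 -x^6 dx = -78125/7;
    ∫_0^5 -8*x^5 dx = -62500/3;  ∫_0^5 -x^4 dx = -625;  ∫_0^5 10*x^3 dx = 3125/2;
    ∫_0^5 5*x^2 dx = 625/3;  ∫_0^5 -12*x dx = -150;  ∫_0^5 4 dx = 20.
  Sum: 1953125/9 + 390625/4 − 78125/7 − 62500/3 − 625 + 3125/2 + 625/3 − 150 + 20 = 71490365/252.
  ∫_0^5 u'(x)^2 dx = ∫_0^5 (16*x^6 + 24*x^5 - 7*x^4 - 36*x^3 - 14*x^2 + 12*x + 9) dx. Term by term:
    ∫_0^5 16*x^6 dx = 1250000/7;  ∫_0^5 24*x^5 dx = 62500;  ∫_0^5 -7*x^4 dx = -4375;
    ∫_0^5 -36*x^3 dx = -5625;  ∫_0^5 -14*x^2 dx = -1750/3;  ∫_0^5 12*x dx = 150;
    ∫_0^5 9 dx = 45.
  Sum: 1250000/7 + 62500 − 4375 − 5625 − 1750/3 + 150 + 45 = 4844345/21.
Adding: ||u||_{H^1}^2 = 71490365/252 + 4844345/21 = 129622505/252.


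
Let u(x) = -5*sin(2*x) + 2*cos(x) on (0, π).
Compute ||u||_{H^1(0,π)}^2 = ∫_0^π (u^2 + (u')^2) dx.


||u||_{H^1(0,π)}^2 = -160/3 + 133*π/2

u'(x) = -2*sin(x) - 10*cos(2*x).
Expand u² and (u')² and integrate term by term on (0, π), using: for integers n ≥ 1, ∫_0^π sin²(nx) dx = ∫_0^π cos²(nx) dx = π/2; for n ≠ n', ∫_0^π sin(nx)sin(n'x) dx = ∫_0^π cos(nx)cos(n'x) dx = 0; and by product-to-sum, ∫_0^π sin(nx)cos(n'x) dx = ½∫_0^π [sin((n+n')x) + sin((n−n')x)] dx, which is 0 when n+n' is even and 2n/(n²−n'²) when n+n' is odd (it need not vanish on (0, π)).
  u² squared terms: (-5)²·∫sin(2x)² dx = 25·π/2 = 25*π/2;  (2)²·∫cos(x)² dx = 4·π/2 = 2*π.
  u² cross terms: 2·(-5)·(2)·∫sin(2x)·cos(x) dx = -20·(4/3) = -80/3.
  So ∫_0^π u² dx = 25*π/2 + 2*π − 80/3 = -80/3 + 29*π/2.
  (u')² squared terms: (-10)²·∫cos(2x)² dx = 100·π/2 = 50*π;  (-2)²·∫sin(x)² dx = 4·π/2 = 2*π.
  (u')² cross terms: 2·(-10)·(-2)·∫cos(2x)·sin(x) dx = 40·(-2/3) = -80/3.
  So ∫_0^π (u')² dx = 50*π + 2*π − 80/3 = -80/3 + 52*π.
||u||_{H^1}^2 = (-80/3 + 29*π/2) + (-80/3 + 52*π) = -160/3 + 133*π/2.


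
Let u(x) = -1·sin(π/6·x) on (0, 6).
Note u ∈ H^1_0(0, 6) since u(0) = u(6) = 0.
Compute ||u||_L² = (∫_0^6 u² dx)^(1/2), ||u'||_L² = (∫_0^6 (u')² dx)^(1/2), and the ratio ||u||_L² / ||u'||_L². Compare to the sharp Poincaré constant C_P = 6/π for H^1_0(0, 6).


||u||_L² / ||u'||_L² = 6/π = C_P.

u(x) = -1·sin(π/6·x), so u'(x) = -π*cos(π*x/6)/6.
Writing u(x) = A·sin(kπx/L) with A = -1 and k = 1, use ∫_0^L sin²(kπx/L) dx = L/2 and ∫_0^L cos²(kπx/L) dx = L/2.
u² = 1·sin²(π/6·x) and (u')² = π^2/36·cos²(π/6·x), and each of sin², cos² integrates to L/2 = 3 over (0, 6).
∫_0^6 u² dx = 3, so ||u||_L² = sqrt(3).
∫_0^6 (u')² dx = π^2/12, so ||u'||_L² = sqrt(3)*π/6.
Ratio ||u||_L² / ||u'||_L² = 6/π.
Sharp Poincaré constant on H^1_0(0, 6) is C_P = L/π = 6/π, achieved by sin(π/6·x).
This is the k = 1 eigenfunction (up to amplitude), so the ratio equals the sharp Poincaré constant exactly.


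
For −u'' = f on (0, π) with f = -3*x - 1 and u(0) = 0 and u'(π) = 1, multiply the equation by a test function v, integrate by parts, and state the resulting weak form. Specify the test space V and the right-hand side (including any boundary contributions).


V = {v ∈ H^1(0, π) : v(0) = 0} (test functions vanish at x = 0 where u is specified); weak form: ∫_0^π u'v' dx = ∫_0^π (-3*x - 1) v dx + v(π) for all v ∈ V.

Multiply both sides by a test function v and integrate from 0 to π:
  ∫_0^π −u''(x) v(x) dx = ∫_0^π f(x) v(x) dx.
Integrate the LHS by parts once:
  ∫_0^π −u'' v dx = −[u'(x) v(x)]_0^π + ∫_0^π u'(x) v'(x) dx.
Thus ∫_0^π u'(x) v'(x) dx = ∫_0^π f(x) v(x) dx + [u'(x) v(x)]_0^π.
Choose V so that boundary terms are either known or forced to vanish.
Mixed BC: u(0) = 0 (Dirichlet) and u'(π) = 1 (Neumann). Define V = {v ∈ H^1(0, π) : v(0) = 0}. Then [u' v]_0^π = u'(π)·v(π) − u'(0)·0 = v(π).
Weak formulation: find u (satisfying any essential BC) such that ∫_0^π u'(x) v'(x) dx = ∫_0^π f v dx + v(π) for all v ∈ V (Dirichlet at 0 absorbed into V; Neumann datum at x = π contributes the boundary term).
Substituting f(x) = -3*x - 1, the right-hand side is ∫_0^π (-3*x - 1) v dx + v(π).


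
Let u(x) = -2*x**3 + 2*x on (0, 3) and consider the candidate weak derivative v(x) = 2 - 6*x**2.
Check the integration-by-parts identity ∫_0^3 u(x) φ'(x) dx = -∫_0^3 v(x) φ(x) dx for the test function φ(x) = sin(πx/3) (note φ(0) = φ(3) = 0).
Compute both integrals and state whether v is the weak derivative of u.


LHS = -648/π^3 + 150/π, RHS = -648/π^3 + 150/π. Yes, v = u' weakly.

u(x) = -2*x**3 + 2*x, classical derivative u'(x) = 2 - 6*x**2.
φ(x) = sin(πx/3), so φ'(x) = π*cos(π*x/3)/3.
Note φ(0) = φ(3) = 0, so the boundary term u·φ vanishes.
LHS = ∫_0^3 u(x) φ'(x) dx = ∫_0^3 (-2*π*x^3*cos(π*x/3)/3 + 2*π*x*cos(π*x/3)/3) dx. Term by term:
  ∫_0^3 -2*π*x^3*cos(π*x/3)/3 dx = -648/π^3 + 162/π;  ∫_0^3 2*π*x*cos(π*x/3)/3 dx = -12/π.
Sum: -648/π^3 + 162/π − 12/π = -648/π^3 + 150/π.
So LHS = -648/π^3 + 150/π.
∫_0^3 v(x) φ(x) dx = ∫_0^3 (-6*x^2*sin(π*x/3) + 2*sin(π*x/3)) dx. Term by term:
  ∫_0^3 2*sin(π*x/3) dx = 12/π;  ∫_0^3 -6*x^2*sin(π*x/3) dx = -162/π + 648/π^3.
Sum: 12/π + -162/π + 648/π^3 = -150/π + 648/π^3.
So RHS = -∫_0^3 v(x) φ(x) dx = -648/π^3 + 150/π.
LHS = RHS, so the identity holds for this test φ.
Moreover u is smooth here and v(x) = u'(x) = 2 - 6*x**2 pointwise, so the identity holds for every test function. Hence v is the weak derivative of u.


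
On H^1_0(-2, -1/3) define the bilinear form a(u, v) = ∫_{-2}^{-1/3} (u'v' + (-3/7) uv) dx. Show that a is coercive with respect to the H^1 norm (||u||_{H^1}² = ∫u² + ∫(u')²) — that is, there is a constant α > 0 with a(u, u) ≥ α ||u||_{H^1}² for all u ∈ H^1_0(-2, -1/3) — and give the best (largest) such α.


α = 3*(-25 + 21*π^2)/(7*(25 + 9*π^2))

Coercivity of a(·,·) on H^1_0(-2, -1/3) means a(u, u) ≥ α ||u||_{H^1}² for every u ∈ H^1_0.
The interval has length L = 5/3, and Poincaré/coercivity depend only on L. Here a(u, u) = ∫(u')² + (-3/7)·∫u².
Here c = -3/7 < 0 with |c| < (π/L)² = 9*π^2/25, so coercivity still holds. The condition a(u,u) ≥ α||u||_{H^1}² reads (1−α)∫(u')² ≥ (α−c)∫u². Any admissible α is ≤ 1 (rapidly oscillating u have ∫u²/∫(u')² → 0), and α = 1 would force 0 ≥ (1−c)∫u², impossible since c < 1; so 1−α > 0. By the sharp Poincaré inequality on H^1_0 of an interval of length L, ∫(u')² ≥ (π/L)²∫u² with equality for the first sine mode sin(π(x−x₀)/L) (x₀ the left endpoint), so the inequality holds for all u iff (1−α)(π/L)² ≥ α − c, i.e. α ≤ ((π/L)² + c)/((π/L)² + 1) = (1 + c(L/π)²)/(1 + (L/π)²). (Direct route, valid since c ≤ 0: Poincaré gives c∫u² ≥ c(L/π)²∫(u')², so a(u,u) ≥ (1 + c(L/π)²)∫(u')², while ||u||_{H^1}² ≤ (1 + (L/π)²)∫(u')²; dividing yields the same α.) With (π/L)² = 9*π^2/25 and c = -3/7, the largest admissible constant is α = ((π/L)² + c)/((π/L)² + 1).
Simplifying, α = 3*(-25 + 21*π^2)/(7*(25 + 9*π^2)).


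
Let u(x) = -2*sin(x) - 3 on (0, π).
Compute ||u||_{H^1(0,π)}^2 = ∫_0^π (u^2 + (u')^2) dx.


||u||_{H^1(0,π)}^2 = 24 + 13*π

u'(x) = -2*cos(x).
Expand u² and (u')² and integrate term by term on (0, π), using: for integers n ≥ 1, ∫_0^π sin²(nx) dx = ∫_0^π cos²(nx) dx = π/2; for n ≠ n', ∫_0^π sin(nx)sin(n'x) dx = ∫_0^π cos(nx)cos(n'x) dx = 0; and by product-to-sum, ∫_0^π sin(nx)cos(n'x) dx = ½∫_0^π [sin((n+n')x) + sin((n−n')x)] dx, which is 0 when n+n' is even and 2n/(n²−n'²) when n+n' is odd (it need not vanish on (0, π)). For the constant mode: ∫_0^π 1 dx = π, ∫_0^π cos(nx) dx = 0, ∫_0^π sin(nx) dx = (1−(−1)^n)/n.
  u² squared terms: (-3)²·∫1 dx = 9·π = 9*π;  (-2)²·∫sin(x)² dx = 4·π/2 = 2*π.
  u² cross terms: 2·(-3)·(-2)·∫1·sin(x) dx = 12·(2) = 24.
  So ∫_0^π u² dx = 9*π + 2*π + 24 = 24 + 11*π.
  (u')² squared terms: (-2)²·∫cos(x)² dx = 4·π/2 = 2*π.
  So ∫_0^π (u')² dx = 2*π.
||u||_{H^1}^2 = (24 + 11*π) + (2*π) = 24 + 13*π.


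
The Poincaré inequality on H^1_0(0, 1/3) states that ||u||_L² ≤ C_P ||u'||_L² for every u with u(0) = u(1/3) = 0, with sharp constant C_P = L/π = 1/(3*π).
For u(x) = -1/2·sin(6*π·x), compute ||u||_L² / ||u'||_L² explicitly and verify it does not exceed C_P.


||u||_L² / ||u'||_L² = 1/(6*π) < C_P = 1/(3*π).

u(x) = -1/2·sin(6*π·x), so u'(x) = -3*π*cos(6*π*x).
Writing u(x) = A·sin(kπx/L) with A = -1/2 and k = 2, use ∫_0^L sin²(kπx/L) dx = L/2 and ∫_0^L cos²(kπx/L) dx = L/2.
u² = 1/4·sin²(6*π·x) and (u')² = 9*π^2·cos²(6*π·x), and each of sin², cos² integrates to L/2 = 1/6 over (0, 1/3).
∫_0^1/3 u² dx = 1/24, so ||u||_L² = sqrt(6)/12.
∫_0^1/3 (u')² dx = 3*π^2/2, so ||u'||_L² = sqrt(6)*π/2.
Ratio ||u||_L² / ||u'||_L² = 1/(6*π).
Sharp Poincaré constant on H^1_0(0, 1/3) is C_P = L/π = 1/(3*π), achieved by sin(3*π·x).
This is the k = 2 harmonic; the ratio L/(kπ) is strictly less than C_P = L/π, consistent with the sharp inequality ||u||_L² ≤ C_P ||u'||_L².


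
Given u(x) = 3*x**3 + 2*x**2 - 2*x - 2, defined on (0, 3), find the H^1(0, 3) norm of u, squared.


||u||_{H^1}^2 = 302493/35

The H^1 norm (squared) on an interval (0, L) is
  ||u||_{H^1}^2 = ∫_0^L u(x)^2 dx + ∫_0^L u'(x)^2 dx.
Compute u'(x) = 9*x**2 + 4*x - 2.
Then u(x)^2 = 9*x**6 + 12*x**5 - 8*x**4 - 20*x**3 - 4*x**2 + 8*x + 4 and u'(x)^2 = 81*x**4 + 72*x**3 - 20*x**2 - 16*x + 4.
Integrate each monomial from 0 to 3 using ∫_0^3 c·x^n dx = c·3^(n+1)/(n+1):
  ∫_0^3 u(x)^2 dx = ∫_0^3 (9*x^6 + 12*x^5 - 8*x^4 - 20*x^3 - 4*x^2 + 8*x + 4) dx. Term by term:
    ∫_0^3 9*x^6 dx = 19683/7;  ∫_0^3 12*x^5 dx = 1458;  ∫_0^3 -8*x^4 dx = -1944/5;
    ∫_0^3 -20*x^3 dx = -405;  ∫_0^3 -4*x^2 dx = -36;  ∫_0^3 8*x dx = 36;
    ∫_0^3 4 dx = 12.
  Sum: 19683/7 + 1458 − 1944/5 − 405 − 36 + 36 + 12 = 122082/35.
  ∫_0^3 u'(x)^2 dx = ∫_0^3 (81*x^4 + 72*x^3 - 20*x^2 - 16*x + 4) dx. Term by term:
    ∫_0^3 81*x^4 dx = 19683/5;  ∫_0^3 72*x^3 dx = 1458;  ∫_0^3 -20*x^2 dx = -180;
    ∫_0^3 -16*x dx = -72;  ∫_0^3 4 dx = 12.
  Sum: 19683/5 + 1458 − 180 − 72 + 12 = 25773/5.
Adding: ||u||_{H^1}^2 = 122082/35 + 25773/5 = 302493/35.


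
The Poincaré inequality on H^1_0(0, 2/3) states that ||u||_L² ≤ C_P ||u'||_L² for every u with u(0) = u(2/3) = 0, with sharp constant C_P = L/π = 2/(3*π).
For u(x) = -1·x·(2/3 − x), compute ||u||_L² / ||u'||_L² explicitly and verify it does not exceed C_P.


||u||_L² / ||u'||_L² = sqrt(10)/15 < C_P = 2/(3*π).

u(x) = -1·x·(2/3 − x), so u'(x) = 2*x - 2/3.
u(x) = -1·x·(2/3 − x) vanishes at x = 0 and x = 2/3, so u ∈ H^1_0(0, 2/3). Differentiate via the product rule and integrate the resulting polynomials term by term.
  ∫_0^2/3 u² dx = ∫_0^2/3 (x^4 - 4*x^3/3 + 4*x^2/9) dx. Term by term:
    ∫_0^2/3 x^4 dx = 32/1215;  ∫_0^2/3 -4*x^3/3 dx = -16/243;  ∫_0^2/3 4*x^2/9 dx = 32/729.
  Sum: 32/1215 − 16/243 + 32/729 = 16/3645.
  ∫_0^2/3 (u')² dx = ∫_0^2/3 (4*x^2 - 8*x/3 + 4/9) dx. Term by term:
    ∫_0^2/3 4*x^2 dx = 32/81;  ∫_0^2/3 -8*x/3 dx = -16/27;  ∫_0^2/3 4/9 dx = 8/27.
  Sum: 32/81 − 16/27 + 8/27 = 8/81.
∫_0^2/3 u² dx = 16/3645, so ||u||_L² = 4*sqrt(5)/135.
∫_0^2/3 (u')² dx = 8/81, so ||u'||_L² = 2*sqrt(2)/9.
Ratio ||u||_L² / ||u'||_L² = sqrt(10)/15.
Sharp Poincaré constant on H^1_0(0, 2/3) is C_P = L/π = 2/(3*π), achieved by sin(3*π/2·x).
A polynomial bump cannot attain the sharp Poincaré constant (only the first sine eigenfunction does), so the ratio is strictly less than C_P, consistent with ||u||_L² ≤ C_P ||u'||_L².
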